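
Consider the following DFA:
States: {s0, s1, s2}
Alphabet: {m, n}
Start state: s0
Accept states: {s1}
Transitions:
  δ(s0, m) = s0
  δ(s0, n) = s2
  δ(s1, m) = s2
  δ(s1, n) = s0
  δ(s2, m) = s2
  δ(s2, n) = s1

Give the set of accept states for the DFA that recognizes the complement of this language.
Complement accept states = All states \ Original accept states
= {s0, s1, s2} \ {s1}
{s0, s2}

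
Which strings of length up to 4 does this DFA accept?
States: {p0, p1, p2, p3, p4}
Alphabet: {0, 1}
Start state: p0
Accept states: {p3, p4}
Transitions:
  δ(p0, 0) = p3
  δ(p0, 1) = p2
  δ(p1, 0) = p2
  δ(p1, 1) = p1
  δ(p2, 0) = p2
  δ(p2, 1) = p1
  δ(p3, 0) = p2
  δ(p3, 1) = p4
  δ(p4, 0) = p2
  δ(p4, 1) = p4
0, 01, 011, 0111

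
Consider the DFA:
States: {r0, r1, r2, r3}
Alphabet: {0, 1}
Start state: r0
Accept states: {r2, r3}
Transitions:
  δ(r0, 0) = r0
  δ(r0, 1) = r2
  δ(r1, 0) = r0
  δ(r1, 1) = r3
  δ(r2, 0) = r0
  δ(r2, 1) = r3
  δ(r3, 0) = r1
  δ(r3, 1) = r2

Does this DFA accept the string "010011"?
Processing string "010011":
  r0 --0--> r0
  r0 --1--> r2
  r2 --0--> r0
  r0 --0--> r0
  r0 --1--> r2
  r2 --1--> r3
Final state: r3
Accept states: {r2, r3}
Yes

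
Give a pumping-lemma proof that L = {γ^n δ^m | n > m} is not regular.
Assume L is regular with pumping length p. Idea: pumping down the γ-block drops the γ-count to at most the δ-count.
Choose s = γ^(p+1) δ^p ∈ L (|s| = 2p+1 ≥ p). By the pumping lemma, s = xyz with |xy| ≤ p, |y| > 0, so y = γ^k with k ≥ 1. Take i = 0: xz = γ^(p+1−k) δ^p. Since k ≥ 1, p+1−k ≤ p, so the number of γ's is no longer strictly greater than the number of δ's, hence xz ∉ L.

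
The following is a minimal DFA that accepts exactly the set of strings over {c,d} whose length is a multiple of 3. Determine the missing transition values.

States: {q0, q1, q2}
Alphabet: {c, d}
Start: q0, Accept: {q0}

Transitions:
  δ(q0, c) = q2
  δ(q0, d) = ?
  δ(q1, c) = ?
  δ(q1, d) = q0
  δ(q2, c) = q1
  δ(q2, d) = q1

From the language and accept set, identify what each state tracks — q0: length ≡ 0 (mod 3); q1: length ≡ 2 (mod 3); q2: length ≡ 1 (mod 3).
Each missing δ(q, a) is the state matching the new tracked value after reading a.
δ(q0, d) = q2; δ(q1, c) = q0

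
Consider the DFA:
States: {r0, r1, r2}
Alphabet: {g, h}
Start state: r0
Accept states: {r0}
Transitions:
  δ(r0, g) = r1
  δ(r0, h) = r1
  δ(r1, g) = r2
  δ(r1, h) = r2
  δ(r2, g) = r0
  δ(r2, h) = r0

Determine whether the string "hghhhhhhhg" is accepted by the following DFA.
Processing string "hghhhhhhhg":
  r0 --h--> r1
  r1 --g--> r2
  r2 --h--> r0
  r0 --h--> r1
  r1 --h--> r2
  r2 --h--> r0
  r0 --h--> r1
  r1 --h--> r2
  r2 --h--> r0
  r0 --g--> r1
Final state: r1
Accept states: {r0}
No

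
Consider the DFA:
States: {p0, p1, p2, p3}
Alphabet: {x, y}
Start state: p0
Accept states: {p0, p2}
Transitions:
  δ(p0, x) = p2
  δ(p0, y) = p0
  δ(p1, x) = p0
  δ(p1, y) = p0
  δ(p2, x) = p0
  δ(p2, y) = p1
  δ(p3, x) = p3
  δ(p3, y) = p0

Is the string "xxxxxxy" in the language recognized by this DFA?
Processing string "xxxxxxy":
  p0 --x--> p2
  p2 --x--> p0
  p0 --x--> p2
  p2 --x--> p0
  p0 --x--> p2
  p2 --x--> p0
  p0 --y--> p0
Final state: p0
Accept states: {p0, p2}
Yes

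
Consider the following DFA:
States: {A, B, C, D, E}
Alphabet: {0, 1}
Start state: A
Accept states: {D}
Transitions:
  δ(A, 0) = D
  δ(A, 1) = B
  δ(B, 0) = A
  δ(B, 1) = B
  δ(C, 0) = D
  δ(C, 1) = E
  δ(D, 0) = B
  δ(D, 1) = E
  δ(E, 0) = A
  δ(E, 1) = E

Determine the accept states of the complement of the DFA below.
Complement accept states = All states \ Original accept states
= {A, B, C, D, E} \ {D}
{A, B, C, E}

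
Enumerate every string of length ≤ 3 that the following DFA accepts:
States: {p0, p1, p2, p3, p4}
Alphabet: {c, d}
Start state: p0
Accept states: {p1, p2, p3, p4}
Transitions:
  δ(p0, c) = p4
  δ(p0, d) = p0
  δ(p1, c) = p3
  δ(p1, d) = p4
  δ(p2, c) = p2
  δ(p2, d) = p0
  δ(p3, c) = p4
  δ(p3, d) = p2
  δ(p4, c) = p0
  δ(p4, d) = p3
c, cd, dc, ccc, cdc, cdd, dcd, ddc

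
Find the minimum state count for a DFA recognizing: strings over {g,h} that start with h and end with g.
By Myhill–Nerode, count the distinguishable equivalence classes: four classes — empty / starts-h-ends-h / starts-h-ends-g / starts-g (dead).
4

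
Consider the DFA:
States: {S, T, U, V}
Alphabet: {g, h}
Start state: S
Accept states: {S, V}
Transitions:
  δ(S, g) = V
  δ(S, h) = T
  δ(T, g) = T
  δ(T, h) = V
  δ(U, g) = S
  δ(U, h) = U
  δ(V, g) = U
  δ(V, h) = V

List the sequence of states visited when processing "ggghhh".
read 'g': S → V
  read 'g': V → U
  read 'g': U → S
  read 'h': S → T
  read 'h': T → V
  read 'h': V → V
S -> V -> U -> S -> T -> V -> V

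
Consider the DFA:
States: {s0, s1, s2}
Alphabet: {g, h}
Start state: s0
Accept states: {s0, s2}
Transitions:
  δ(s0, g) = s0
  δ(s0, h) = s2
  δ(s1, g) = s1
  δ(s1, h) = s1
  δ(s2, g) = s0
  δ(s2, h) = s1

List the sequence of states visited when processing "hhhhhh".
read 'h': s0 → s2
  read 'h': s2 → s1
  read 'h': s1 → s1
  read 'h': s1 → s1
  read 'h': s1 → s1
  read 'h': s1 → s1
s0 -> s2 -> s1 -> s1 -> s1 -> s1 -> s1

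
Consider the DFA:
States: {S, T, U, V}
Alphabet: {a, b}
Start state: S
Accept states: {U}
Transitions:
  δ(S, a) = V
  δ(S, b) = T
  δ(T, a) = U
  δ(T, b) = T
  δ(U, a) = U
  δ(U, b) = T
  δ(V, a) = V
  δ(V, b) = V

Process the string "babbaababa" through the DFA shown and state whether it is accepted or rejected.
Processing string "babbaababa":
  S --b--> T
  T --a--> U
  U --b--> T
  T --b--> T
  T --a--> U
  U --a--> U
  U --b--> T
  T --a--> U
  U --b--> T
  T --a--> U
Final state: U
Accept states: {U}
Yes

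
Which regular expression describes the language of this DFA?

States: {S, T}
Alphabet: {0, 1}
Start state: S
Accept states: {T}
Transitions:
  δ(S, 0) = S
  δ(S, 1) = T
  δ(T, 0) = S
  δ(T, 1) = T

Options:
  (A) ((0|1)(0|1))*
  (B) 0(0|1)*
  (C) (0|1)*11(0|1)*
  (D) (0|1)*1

Check each option against the DFA on short strings; one disagreement eliminates an option:
  (A) ((0|1)(0|1))*: on ε the DFA stays in S and rejects (S ∉ Accept), but the regex matches it → eliminate
  (B) 0(0|1)*: on '0' the DFA goes S → S and rejects (S ∉ Accept), but the regex matches it → eliminate
  (C) (0|1)*11(0|1)*: on '1' the DFA goes S → T and accepts (T ∈ Accept), but the regex does not match it → eliminate
  (D) (0|1)*1: agrees with the DFA on every string of length ≤ 6
Only (D) is consistent with the DFA.
(D) (0|1)*1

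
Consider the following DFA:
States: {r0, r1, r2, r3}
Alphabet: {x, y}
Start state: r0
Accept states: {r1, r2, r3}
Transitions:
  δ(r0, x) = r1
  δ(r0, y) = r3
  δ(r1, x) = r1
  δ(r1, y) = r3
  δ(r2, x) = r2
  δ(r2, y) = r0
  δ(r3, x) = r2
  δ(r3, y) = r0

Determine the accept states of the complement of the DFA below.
Complement accept states = All states \ Original accept states
= {r0, r1, r2, r3} \ {r1, r2, r3}
{r0}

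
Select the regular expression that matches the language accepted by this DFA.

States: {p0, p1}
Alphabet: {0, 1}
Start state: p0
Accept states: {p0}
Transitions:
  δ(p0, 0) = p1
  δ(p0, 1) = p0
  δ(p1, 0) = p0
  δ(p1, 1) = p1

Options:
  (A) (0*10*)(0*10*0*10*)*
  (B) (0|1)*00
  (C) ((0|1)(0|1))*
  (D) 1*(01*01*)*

Check each option against the DFA on short strings; one disagreement eliminates an option:
  (A) (0*10*)(0*10*0*10*)*: on ε the DFA stays in p0 and accepts (p0 ∈ Accept), but the regex does not match it → eliminate
  (B) (0|1)*00: on ε the DFA stays in p0 and accepts (p0 ∈ Accept), but the regex does not match it → eliminate
  (C) ((0|1)(0|1))*: on '1' the DFA goes p0 → p0 and accepts (p0 ∈ Accept), but the regex does not match it → eliminate
  (D) 1*(01*01*)*: agrees with the DFA on every string of length ≤ 6
Only (D) is consistent with the DFA.
(D) 1*(01*01*)*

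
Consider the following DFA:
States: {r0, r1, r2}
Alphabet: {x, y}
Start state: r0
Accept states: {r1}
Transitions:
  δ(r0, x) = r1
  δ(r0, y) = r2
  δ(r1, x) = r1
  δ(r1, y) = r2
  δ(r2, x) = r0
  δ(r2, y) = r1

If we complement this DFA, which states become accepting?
Complement accept states = All states \ Original accept states
= {r0, r1, r2} \ {r1}
{r0, r2}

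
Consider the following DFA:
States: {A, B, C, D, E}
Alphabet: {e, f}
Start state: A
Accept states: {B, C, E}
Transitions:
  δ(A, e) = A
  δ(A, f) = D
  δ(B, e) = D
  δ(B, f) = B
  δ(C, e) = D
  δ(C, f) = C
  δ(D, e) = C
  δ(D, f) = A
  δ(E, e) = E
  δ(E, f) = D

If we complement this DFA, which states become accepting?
Complement accept states = All states \ Original accept states
= {A, B, C, D, E} \ {B, C, E}
{A, D}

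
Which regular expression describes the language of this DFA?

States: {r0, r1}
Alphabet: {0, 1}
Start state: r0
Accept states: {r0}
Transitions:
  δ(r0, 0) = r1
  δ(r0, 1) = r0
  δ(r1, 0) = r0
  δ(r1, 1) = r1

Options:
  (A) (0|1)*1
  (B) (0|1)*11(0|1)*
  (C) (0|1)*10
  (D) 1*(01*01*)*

Check each option against the DFA on short strings; one disagreement eliminates an option:
  (A) (0|1)*1: on ε the DFA stays in r0 and accepts (r0 ∈ Accept), but the regex does not match it → eliminate
  (B) (0|1)*11(0|1)*: on ε the DFA stays in r0 and accepts (r0 ∈ Accept), but the regex does not match it → eliminate
  (C) (0|1)*10: on ε the DFA stays in r0 and accepts (r0 ∈ Accept), but the regex does not match it → eliminate
  (D) 1*(01*01*)*: agrees with the DFA on every string of length ≤ 6
Only (D) is consistent with the DFA.
(D) 1*(01*01*)*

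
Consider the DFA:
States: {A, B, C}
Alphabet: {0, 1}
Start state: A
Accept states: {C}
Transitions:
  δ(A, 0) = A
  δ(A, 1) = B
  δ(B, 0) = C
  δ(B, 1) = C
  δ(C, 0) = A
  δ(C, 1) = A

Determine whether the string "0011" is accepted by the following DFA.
Processing string "0011":
  A --0--> A
  A --0--> A
  A --1--> B
  B --1--> C
Final state: C
Accept states: {C}
Yes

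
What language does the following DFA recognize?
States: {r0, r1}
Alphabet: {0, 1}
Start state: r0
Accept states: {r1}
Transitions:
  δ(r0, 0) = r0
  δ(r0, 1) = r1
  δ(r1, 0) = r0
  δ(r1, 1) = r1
Testing a few strings:
  '1' → accept
  '0' → reject
  '00' → reject
  '01' → accept
State roles: r0=last symbol not 1; r1=last symbol is 1
All binary strings ending with 1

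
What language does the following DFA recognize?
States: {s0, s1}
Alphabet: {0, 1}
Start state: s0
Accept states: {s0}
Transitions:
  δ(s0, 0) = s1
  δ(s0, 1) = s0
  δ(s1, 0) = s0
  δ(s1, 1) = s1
Testing a few strings:
  '0' → reject
  '000' → reject
  '011' → reject
  '10' → reject
State roles: s0=even number of 0's so far; s1=odd number of 0's so far
All binary strings with an even number of 0's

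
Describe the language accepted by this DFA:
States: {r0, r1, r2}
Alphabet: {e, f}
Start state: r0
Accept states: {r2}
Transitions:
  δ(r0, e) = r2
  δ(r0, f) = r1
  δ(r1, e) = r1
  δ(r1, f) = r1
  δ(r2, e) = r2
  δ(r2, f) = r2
Testing a few strings:
  'ef' → accept
  'fff' → reject
  'fef' → reject
  'eef' → accept
State roles: r0=no input read; r1=started with f (dead); r2=started with e
All strings over {e,f} starting with e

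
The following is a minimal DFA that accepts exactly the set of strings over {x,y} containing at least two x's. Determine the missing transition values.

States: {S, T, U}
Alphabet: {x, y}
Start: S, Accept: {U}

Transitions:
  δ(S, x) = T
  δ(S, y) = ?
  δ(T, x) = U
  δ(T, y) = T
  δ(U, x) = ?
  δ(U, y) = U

From the language and accept set, identify what each state tracks — S: zero x's seen; T: one x seen; U: ≥ two x's seen.
Each missing δ(q, a) is the state matching the new tracked value after reading a.
δ(S, y) = S; δ(U, x) = U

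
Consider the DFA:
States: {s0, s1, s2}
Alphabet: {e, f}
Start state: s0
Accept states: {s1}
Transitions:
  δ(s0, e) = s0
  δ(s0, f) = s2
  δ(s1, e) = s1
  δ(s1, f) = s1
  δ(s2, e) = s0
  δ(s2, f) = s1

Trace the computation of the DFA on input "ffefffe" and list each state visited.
read 'f': s0 → s2
  read 'f': s2 → s1
  read 'e': s1 → s1
  read 'f': s1 → s1
  read 'f': s1 → s1
  read 'f': s1 → s1
  read 'e': s1 → s1
s0 -> s2 -> s1 -> s1 -> s1 -> s1 -> s1 -> s1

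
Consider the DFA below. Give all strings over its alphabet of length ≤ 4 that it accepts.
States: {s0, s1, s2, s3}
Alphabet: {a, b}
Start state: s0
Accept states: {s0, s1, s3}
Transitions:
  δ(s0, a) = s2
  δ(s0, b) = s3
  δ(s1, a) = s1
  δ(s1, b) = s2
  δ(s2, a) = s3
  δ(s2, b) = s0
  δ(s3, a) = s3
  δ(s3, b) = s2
ε, b, aa, ab, ba, aaa, abb, baa, bba, bbb, aaaa, aaba, aabb, abaa, abab, abba, baaa, baba, babb, bbaa, bbbb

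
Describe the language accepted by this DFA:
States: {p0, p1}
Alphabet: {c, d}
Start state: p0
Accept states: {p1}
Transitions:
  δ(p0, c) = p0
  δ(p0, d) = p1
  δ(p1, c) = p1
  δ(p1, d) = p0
Testing a few strings:
  'ccd' → accept
  'cd' → accept
  'd' → accept
  'cdc' → accept
State roles: p0=even number of d's so far; p1=odd number of d's so far
All strings over {c,d} with an odd number of d's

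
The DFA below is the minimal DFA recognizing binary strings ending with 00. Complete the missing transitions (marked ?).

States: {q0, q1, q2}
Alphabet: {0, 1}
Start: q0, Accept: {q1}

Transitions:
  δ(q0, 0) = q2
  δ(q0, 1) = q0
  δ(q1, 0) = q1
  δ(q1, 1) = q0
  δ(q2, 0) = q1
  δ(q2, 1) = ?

From the language and accept set, identify what each state tracks — q0: last symbol not 0; q1: two trailing 0's; q2: one trailing 0.
Each missing δ(q, a) is the state matching the new tracked value after reading a.
δ(q2, 1) = q0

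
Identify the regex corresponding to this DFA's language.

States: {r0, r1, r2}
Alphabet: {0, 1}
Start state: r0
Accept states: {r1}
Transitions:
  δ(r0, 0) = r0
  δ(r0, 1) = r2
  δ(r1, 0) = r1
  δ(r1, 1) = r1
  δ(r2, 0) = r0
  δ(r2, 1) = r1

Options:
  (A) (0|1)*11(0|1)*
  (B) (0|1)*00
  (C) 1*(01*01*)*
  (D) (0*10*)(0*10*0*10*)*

Check each option against the DFA on short strings; one disagreement eliminates an option:
  (A) (0|1)*11(0|1)*: agrees with the DFA on every string of length ≤ 6
  (B) (0|1)*00: on '00' the DFA goes r0 → r0 → r0 and rejects (r0 ∉ Accept), but the regex matches it → eliminate
  (C) 1*(01*01*)*: on ε the DFA stays in r0 and rejects (r0 ∉ Accept), but the regex matches it → eliminate
  (D) (0*10*)(0*10*0*10*)*: on '1' the DFA goes r0 → r2 and rejects (r2 ∉ Accept), but the regex matches it → eliminate
Only (A) is consistent with the DFA.
(A) (0|1)*11(0|1)*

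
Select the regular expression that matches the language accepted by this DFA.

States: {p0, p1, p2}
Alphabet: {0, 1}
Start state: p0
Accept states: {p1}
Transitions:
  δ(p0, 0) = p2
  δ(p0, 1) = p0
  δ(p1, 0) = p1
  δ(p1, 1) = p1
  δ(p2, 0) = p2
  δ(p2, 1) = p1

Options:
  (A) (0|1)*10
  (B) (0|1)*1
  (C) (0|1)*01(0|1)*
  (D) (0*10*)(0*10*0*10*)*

Check each option against the DFA on short strings; one disagreement eliminates an option:
  (A) (0|1)*10: on '01' the DFA goes p0 → p2 → p1 and accepts (p1 ∈ Accept), but the regex does not match it → eliminate
  (B) (0|1)*1: on '1' the DFA goes p0 → p0 and rejects (p0 ∉ Accept), but the regex matches it → eliminate
  (C) (0|1)*01(0|1)*: agrees with the DFA on every string of length ≤ 6
  (D) (0*10*)(0*10*0*10*)*: on '1' the DFA goes p0 → p0 and rejects (p0 ∉ Accept), but the regex matches it → eliminate
Only (C) is consistent with the DFA.
(C) (0|1)*01(0|1)*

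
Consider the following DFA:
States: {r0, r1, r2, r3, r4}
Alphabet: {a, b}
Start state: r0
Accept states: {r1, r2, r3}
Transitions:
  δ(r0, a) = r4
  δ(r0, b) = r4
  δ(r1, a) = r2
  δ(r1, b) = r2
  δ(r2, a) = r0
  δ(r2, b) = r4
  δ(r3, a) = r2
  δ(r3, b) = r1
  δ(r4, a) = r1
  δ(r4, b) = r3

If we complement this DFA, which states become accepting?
Complement accept states = All states \ Original accept states
= {r0, r1, r2, r3, r4} \ {r1, r2, r3}
{r0, r4}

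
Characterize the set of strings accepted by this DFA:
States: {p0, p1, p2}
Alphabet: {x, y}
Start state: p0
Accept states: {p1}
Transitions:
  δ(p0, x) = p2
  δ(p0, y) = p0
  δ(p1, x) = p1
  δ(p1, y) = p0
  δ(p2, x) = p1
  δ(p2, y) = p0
Testing a few strings:
  'yxx' → accept
  'yy' → reject
  'xyxx' → accept
  'yyyx' → reject
State roles: p0=last symbol not x; p1=two trailing x's; p2=one trailing x
All strings over {x,y} ending with xx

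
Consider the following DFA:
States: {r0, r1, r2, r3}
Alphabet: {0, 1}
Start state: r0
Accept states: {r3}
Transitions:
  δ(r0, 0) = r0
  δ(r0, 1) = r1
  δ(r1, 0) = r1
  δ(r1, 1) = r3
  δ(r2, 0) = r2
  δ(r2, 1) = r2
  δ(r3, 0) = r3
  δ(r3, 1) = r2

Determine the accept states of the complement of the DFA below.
Complement accept states = All states \ Original accept states
= {r0, r1, r2, r3} \ {r3}
{r0, r1, r2}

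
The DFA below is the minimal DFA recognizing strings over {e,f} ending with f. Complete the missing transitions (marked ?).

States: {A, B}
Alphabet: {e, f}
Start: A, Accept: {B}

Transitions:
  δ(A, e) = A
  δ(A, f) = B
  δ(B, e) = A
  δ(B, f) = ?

From the language and accept set, identify what each state tracks — A: last symbol not f; B: last symbol is f.
Each missing δ(q, a) is the state matching the new tracked value after reading a.
δ(B, f) = B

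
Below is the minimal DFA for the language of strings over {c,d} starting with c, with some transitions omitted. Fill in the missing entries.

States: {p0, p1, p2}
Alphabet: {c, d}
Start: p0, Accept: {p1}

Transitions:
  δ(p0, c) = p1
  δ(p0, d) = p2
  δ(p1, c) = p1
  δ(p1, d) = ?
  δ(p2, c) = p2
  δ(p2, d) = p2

From the language and accept set, identify what each state tracks — p0: no input read; p1: started with c; p2: started with d (dead).
Each missing δ(q, a) is the state matching the new tracked value after reading a.
δ(p1, d) = p1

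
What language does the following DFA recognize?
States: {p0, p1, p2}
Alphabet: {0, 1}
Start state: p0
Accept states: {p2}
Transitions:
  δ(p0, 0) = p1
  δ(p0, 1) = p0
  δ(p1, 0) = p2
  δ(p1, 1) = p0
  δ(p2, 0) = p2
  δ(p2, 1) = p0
Testing a few strings:
  '0' → reject
  '0010' → reject
  '101' → reject
  '1' → reject
State roles: p0=last symbol not 0; p1=one trailing 0; p2=two trailing 0's
All binary strings ending with 00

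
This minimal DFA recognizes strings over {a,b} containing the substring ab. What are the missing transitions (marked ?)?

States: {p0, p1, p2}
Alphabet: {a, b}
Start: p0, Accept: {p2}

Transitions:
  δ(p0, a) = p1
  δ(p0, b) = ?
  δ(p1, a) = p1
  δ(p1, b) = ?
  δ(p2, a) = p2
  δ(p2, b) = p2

From the language and accept set, identify what each state tracks — p0: no a seen yet; p1: seen a a, waiting for b; p2: substring ab seen.
Each missing δ(q, a) is the state matching the new tracked value after reading a.
δ(p0, b) = p0; δ(p1, b) = p2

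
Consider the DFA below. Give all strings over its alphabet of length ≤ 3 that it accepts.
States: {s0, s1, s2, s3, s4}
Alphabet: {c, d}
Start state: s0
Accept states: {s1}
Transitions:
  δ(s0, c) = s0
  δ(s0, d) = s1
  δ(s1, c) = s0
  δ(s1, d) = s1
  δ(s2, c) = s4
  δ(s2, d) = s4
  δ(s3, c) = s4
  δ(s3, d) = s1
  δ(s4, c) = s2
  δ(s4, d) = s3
d, cd, dd, ccd, cdd, dcd, ddd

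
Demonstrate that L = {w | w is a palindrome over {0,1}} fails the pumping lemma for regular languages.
Assume L is regular with pumping length p. Idea: pumping the leading 0-block breaks the symmetry.
Choose s = 0^p 1 0^p (a palindrome of length 2p+1 ≥ p). By the pumping lemma, s = xyz with |xy| ≤ p, |y| > 0, so y = 0^k with k > 0 (xy lies entirely in the first 0^p). Then xy²z = 0^(p+k) 1 0^p, which is not a palindrome since p+k ≠ p.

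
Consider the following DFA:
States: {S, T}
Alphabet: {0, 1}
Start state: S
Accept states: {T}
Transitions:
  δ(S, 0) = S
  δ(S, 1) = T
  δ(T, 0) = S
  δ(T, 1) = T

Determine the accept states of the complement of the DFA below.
Complement accept states = All states \ Original accept states
= {S, T} \ {T}
{S}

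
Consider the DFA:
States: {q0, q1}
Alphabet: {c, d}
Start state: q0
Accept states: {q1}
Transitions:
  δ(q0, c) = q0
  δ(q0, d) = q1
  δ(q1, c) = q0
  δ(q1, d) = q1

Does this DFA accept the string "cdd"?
Processing string "cdd":
  q0 --c--> q0
  q0 --d--> q1
  q1 --d--> q1
Final state: q1
Accept states: {q1}
Yes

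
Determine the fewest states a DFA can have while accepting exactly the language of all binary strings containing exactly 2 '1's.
By Myhill–Nerode, count the distinguishable equivalence classes: 4 classes — having seen 0, 1, 2, or >2 copies of '1'; the count-2 class is the only accepting one and >2 is dead.
4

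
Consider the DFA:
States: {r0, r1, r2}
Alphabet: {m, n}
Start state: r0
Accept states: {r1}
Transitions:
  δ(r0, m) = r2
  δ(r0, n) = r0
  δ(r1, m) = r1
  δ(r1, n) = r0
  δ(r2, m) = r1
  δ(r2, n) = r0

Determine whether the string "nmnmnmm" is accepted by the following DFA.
Processing string "nmnmnmm":
  r0 --n--> r0
  r0 --m--> r2
  r2 --n--> r0
  r0 --m--> r2
  r2 --n--> r0
  r0 --m--> r2
  r2 --m--> r1
Final state: r1
Accept states: {r1}
Yes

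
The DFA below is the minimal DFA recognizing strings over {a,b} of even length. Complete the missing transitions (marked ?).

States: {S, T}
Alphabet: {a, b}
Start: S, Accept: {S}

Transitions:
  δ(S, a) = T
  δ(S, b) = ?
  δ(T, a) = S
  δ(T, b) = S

From the language and accept set, identify what each state tracks — S: even length so far; T: odd length so far.
Each missing δ(q, a) is the state matching the new tracked value after reading a.
δ(S, b) = T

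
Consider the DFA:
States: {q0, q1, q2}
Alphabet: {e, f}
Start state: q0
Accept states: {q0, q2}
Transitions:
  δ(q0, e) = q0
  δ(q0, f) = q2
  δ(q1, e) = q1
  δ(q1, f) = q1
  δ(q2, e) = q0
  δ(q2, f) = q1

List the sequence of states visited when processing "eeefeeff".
read 'e': q0 → q0
  read 'e': q0 → q0
  read 'e': q0 → q0
  read 'f': q0 → q2
  read 'e': q2 → q0
  read 'e': q0 → q0
  read 'f': q0 → q2
  read 'f': q2 → q1
q0 -> q0 -> q0 -> q0 -> q2 -> q0 -> q0 -> q2 -> q1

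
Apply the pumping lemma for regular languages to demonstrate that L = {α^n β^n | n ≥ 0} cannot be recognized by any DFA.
Assume L is regular with pumping length p. Idea: pumping the α-block changes the count balance.
Choose s = α^p β^p (length 2p ≥ p). By the pumping lemma, s = xyz with |xy| ≤ p, |y| > 0. So y = α^k for some k > 0 (since xy is entirely within the α's). Pumping gives xy²z = α^(p+k) β^p, which is not in L since p+k ≠ p.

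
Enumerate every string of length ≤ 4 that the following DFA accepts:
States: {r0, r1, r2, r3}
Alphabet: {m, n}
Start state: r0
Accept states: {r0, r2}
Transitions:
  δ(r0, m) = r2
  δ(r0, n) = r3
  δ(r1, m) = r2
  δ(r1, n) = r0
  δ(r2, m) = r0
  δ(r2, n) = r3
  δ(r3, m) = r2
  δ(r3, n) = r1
ε, m, mm, nm, mmm, mnm, nmm, nnm, nnn, mmmm, mmnm, mnmm, mnnm, mnnn, nmmm, nmnm, nnmm, nnnm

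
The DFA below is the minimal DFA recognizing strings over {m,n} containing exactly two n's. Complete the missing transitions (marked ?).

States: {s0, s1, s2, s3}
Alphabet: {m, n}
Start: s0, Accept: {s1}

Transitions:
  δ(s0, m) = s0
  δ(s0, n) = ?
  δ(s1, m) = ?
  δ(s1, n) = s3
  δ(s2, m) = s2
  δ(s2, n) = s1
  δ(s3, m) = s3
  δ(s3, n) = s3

From the language and accept set, identify what each state tracks — s0: zero n's; s1: two n's; s2: one n; s3: ≥ three n's (dead).
Each missing δ(q, a) is the state matching the new tracked value after reading a.
δ(s0, n) = s2; δ(s1, m) = s1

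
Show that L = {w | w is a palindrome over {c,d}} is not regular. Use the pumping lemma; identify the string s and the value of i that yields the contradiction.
Assume L is regular with pumping length p. Idea: pumping the leading c-block breaks the symmetry.
Choose s = c^p d c^p (a palindrome of length 2p+1 ≥ p). By the pumping lemma, s = xyz with |xy| ≤ p, |y| > 0, so y = c^k with k > 0 (xy lies entirely in the first c^p). Then xy²z = c^(p+k) d c^p, which is not a palindrome since p+k ≠ p.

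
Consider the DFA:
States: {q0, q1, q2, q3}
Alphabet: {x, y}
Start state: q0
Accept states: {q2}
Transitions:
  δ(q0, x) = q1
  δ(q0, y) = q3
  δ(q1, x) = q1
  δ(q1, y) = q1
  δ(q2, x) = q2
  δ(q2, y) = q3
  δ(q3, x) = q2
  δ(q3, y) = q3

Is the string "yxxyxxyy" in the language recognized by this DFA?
Processing string "yxxyxxyy":
  q0 --y--> q3
  q3 --x--> q2
  q2 --x--> q2
  q2 --y--> q3
  q3 --x--> q2
  q2 --x--> q2
  q2 --y--> q3
  q3 --y--> q3
Final state: q3
Accept states: {q2}
No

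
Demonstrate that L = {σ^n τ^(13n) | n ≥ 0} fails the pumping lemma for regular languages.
Assume L is regular with pumping length p. Idea: pumping the σ-block breaks the 1:13 ratio.
Choose s = σ^p τ^(13p) (length 14p ≥ p). By the pumping lemma, s = xyz with |xy| ≤ p, |y| > 0, so y = σ^k with k ≥ 1. Then xy²z = σ^(p+k) τ^(13p). For this to be in L we would need 13p = 13(p+k), i.e. 13k = 0, contradicting k ≥ 1. So xy²z ∉ L.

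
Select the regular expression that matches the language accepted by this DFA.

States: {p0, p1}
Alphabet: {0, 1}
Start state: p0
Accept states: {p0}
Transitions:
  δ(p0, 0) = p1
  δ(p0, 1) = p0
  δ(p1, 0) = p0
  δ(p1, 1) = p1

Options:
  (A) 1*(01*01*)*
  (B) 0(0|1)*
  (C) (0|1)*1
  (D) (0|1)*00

Check each option against the DFA on short strings; one disagreement eliminates an option:
  (A) 1*(01*01*)*: agrees with the DFA on every string of length ≤ 6
  (B) 0(0|1)*: on ε the DFA stays in p0 and accepts (p0 ∈ Accept), but the regex does not match it → eliminate
  (C) (0|1)*1: on ε the DFA stays in p0 and accepts (p0 ∈ Accept), but the regex does not match it → eliminate
  (D) (0|1)*00: on ε the DFA stays in p0 and accepts (p0 ∈ Accept), but the regex does not match it → eliminate
Only (A) is consistent with the DFA.
(A) 1*(01*01*)*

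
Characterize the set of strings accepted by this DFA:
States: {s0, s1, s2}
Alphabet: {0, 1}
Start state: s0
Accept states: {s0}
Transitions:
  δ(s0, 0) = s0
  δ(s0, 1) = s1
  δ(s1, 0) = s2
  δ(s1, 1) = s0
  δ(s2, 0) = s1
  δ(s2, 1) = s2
Testing a few strings:
  '101' → reject
  '1' → reject
  '1001' → accept
  '1111' → accept
State roles: s0=value ≡ 0 (mod 3); s1=value ≡ 1 (mod 3); s2=value ≡ 2 (mod 3)
All binary strings representing a multiple of 3 (read in base 2; leading zeros allowed and ε counts as 0)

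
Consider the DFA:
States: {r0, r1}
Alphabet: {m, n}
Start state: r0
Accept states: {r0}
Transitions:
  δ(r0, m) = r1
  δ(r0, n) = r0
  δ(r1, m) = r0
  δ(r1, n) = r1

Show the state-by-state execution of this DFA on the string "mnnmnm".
read 'm': r0 → r1
  read 'n': r1 → r1
  read 'n': r1 → r1
  read 'm': r1 → r0
  read 'n': r0 → r0
  read 'm': r0 → r1
r0 -> r1 -> r1 -> r1 -> r0 -> r0 -> r1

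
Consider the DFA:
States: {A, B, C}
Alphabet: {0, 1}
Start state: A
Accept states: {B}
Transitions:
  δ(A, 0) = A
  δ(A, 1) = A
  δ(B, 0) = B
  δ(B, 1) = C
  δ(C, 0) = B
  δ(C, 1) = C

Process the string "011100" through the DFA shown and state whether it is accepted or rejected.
Processing string "011100":
  A --0--> A
  A --1--> A
  A --1--> A
  A --1--> A
  A --0--> A
  A --0--> A
Final state: A
Accept states: {B}
No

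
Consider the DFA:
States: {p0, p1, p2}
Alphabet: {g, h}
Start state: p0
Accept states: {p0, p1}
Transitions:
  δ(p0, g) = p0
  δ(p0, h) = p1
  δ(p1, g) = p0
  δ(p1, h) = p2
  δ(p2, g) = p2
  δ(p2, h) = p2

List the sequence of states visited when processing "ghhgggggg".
read 'g': p0 → p0
  read 'h': p0 → p1
  read 'h': p1 → p2
  read 'g': p2 → p2
  read 'g': p2 → p2
  read 'g': p2 → p2
  read 'g': p2 → p2
  read 'g': p2 → p2
  read 'g': p2 → p2
p0 -> p0 -> p1 -> p2 -> p2 -> p2 -> p2 -> p2 -> p2 -> p2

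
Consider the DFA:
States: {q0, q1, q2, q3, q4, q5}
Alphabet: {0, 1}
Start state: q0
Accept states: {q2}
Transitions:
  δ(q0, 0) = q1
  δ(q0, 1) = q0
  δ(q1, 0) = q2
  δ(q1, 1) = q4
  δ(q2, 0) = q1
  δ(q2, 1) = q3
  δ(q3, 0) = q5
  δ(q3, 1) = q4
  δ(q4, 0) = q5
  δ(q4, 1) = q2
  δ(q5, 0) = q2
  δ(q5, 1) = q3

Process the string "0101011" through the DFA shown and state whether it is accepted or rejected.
Processing string "0101011":
  q0 --0--> q1
  q1 --1--> q4
  q4 --0--> q5
  q5 --1--> q3
  q3 --0--> q5
  q5 --1--> q3
  q3 --1--> q4
Final state: q4
Accept states: {q2}
No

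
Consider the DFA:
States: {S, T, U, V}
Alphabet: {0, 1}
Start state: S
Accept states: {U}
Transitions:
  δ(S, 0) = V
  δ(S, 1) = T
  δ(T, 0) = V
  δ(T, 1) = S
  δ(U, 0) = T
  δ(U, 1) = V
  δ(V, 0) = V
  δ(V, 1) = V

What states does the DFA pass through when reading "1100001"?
read '1': S → T
  read '1': T → S
  read '0': S → V
  read '0': V → V
  read '0': V → V
  read '0': V → V
  read '1': V → V
S -> T -> S -> V -> V -> V -> V -> V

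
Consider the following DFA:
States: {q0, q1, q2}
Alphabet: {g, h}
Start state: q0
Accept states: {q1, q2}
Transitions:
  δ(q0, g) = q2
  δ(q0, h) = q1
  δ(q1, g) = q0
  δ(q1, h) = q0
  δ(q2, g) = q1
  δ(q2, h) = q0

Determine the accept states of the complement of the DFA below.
Complement accept states = All states \ Original accept states
= {q0, q1, q2} \ {q1, q2}
{q0}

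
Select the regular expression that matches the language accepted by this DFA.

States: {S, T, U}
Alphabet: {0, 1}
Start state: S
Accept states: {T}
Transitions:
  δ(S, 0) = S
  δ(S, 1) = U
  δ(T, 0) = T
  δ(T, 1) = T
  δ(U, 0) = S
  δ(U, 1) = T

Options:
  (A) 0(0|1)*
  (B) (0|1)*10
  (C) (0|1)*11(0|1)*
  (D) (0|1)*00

Check each option against the DFA on short strings; one disagreement eliminates an option:
  (A) 0(0|1)*: on '0' the DFA goes S → S and rejects (S ∉ Accept), but the regex matches it → eliminate
  (B) (0|1)*10: on '10' the DFA goes S → U → S and rejects (S ∉ Accept), but the regex matches it → eliminate
  (C) (0|1)*11(0|1)*: agrees with the DFA on every string of length ≤ 6
  (D) (0|1)*00: on '00' the DFA goes S → S → S and rejects (S ∉ Accept), but the regex matches it → eliminate
Only (C) is consistent with the DFA.
(C) (0|1)*11(0|1)*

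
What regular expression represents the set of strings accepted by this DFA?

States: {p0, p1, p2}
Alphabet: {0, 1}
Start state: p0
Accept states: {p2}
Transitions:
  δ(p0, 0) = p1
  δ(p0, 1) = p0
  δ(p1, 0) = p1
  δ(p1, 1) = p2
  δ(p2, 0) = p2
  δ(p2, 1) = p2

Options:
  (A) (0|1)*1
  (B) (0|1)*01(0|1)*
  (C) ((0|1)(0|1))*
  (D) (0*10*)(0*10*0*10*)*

Check each option against the DFA on short strings; one disagreement eliminates an option:
  (A) (0|1)*1: on '1' the DFA goes p0 → p0 and rejects (p0 ∉ Accept), but the regex matches it → eliminate
  (B) (0|1)*01(0|1)*: agrees with the DFA on every string of length ≤ 6
  (C) ((0|1)(0|1))*: on ε the DFA stays in p0 and rejects (p0 ∉ Accept), but the regex matches it → eliminate
  (D) (0*10*)(0*10*0*10*)*: on '1' the DFA goes p0 → p0 and rejects (p0 ∉ Accept), but the regex matches it → eliminate
Only (B) is consistent with the DFA.
(B) (0|1)*01(0|1)*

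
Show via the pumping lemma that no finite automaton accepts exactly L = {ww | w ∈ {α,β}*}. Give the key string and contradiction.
Assume L is regular with pumping length p. Idea: pumping the leading α-block breaks the equality of the two halves.
Choose s = α^p β α^p β ∈ L (with w = α^p β). |s| = 2p+2 ≥ p. By the pumping lemma, s = xyz with |xy| ≤ p, |y| > 0, so y = α^k with k ≥ 1, in the first α-block. Then xy²z = α^(p+k) β α^p β, of length 2p+2+k. If k is odd this length is odd, so it cannot be of the form ww. If k is even, each half has length p+1+k/2 ≤ p+k, so the first half lies entirely inside the leading α-block and contains no β, while the second half ends in β; the halves differ. Either way xy²z ∉ L.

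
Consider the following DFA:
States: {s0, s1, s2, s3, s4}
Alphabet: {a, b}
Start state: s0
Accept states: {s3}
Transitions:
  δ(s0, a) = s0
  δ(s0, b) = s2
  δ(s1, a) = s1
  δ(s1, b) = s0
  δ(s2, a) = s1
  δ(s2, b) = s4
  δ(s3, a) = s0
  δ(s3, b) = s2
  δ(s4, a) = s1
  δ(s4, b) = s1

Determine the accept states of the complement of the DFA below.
Complement accept states = All states \ Original accept states
= {s0, s1, s2, s3, s4} \ {s3}
{s0, s1, s2, s4}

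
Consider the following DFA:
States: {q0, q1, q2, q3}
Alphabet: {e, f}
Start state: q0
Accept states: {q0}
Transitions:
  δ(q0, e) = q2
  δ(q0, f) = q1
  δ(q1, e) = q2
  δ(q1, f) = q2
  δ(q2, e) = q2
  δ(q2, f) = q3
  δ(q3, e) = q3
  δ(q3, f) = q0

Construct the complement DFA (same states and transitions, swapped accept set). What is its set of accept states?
Complement accept states = All states \ Original accept states
= {q0, q1, q2, q3} \ {q0}
{q1, q2, q3}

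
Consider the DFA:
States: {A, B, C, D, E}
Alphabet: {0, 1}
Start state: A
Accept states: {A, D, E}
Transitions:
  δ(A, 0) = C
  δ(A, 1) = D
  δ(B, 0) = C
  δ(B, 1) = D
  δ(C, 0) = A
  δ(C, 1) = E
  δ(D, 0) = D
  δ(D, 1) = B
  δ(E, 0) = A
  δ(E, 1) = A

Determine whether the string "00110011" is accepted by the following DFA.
Processing string "00110011":
  A --0--> C
  C --0--> A
  A --1--> D
  D --1--> B
  B --0--> C
  C --0--> A
  A --1--> D
  D --1--> B
Final state: B
Accept states: {A, D, E}
No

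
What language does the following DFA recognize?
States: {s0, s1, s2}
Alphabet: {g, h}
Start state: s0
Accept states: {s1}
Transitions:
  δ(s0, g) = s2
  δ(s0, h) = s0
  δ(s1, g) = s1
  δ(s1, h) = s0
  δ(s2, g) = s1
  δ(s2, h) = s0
Testing a few strings:
  'g' → reject
  'gghh' → reject
  'h' → reject
  'gh' → reject
State roles: s0=last symbol not g; s1=two trailing g's; s2=one trailing g
All strings over {g,h} ending with gg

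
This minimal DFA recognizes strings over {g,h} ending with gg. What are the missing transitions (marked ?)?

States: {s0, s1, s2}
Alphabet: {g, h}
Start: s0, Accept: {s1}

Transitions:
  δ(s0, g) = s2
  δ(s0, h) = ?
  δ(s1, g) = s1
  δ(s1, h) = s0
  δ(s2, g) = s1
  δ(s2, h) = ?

From the language and accept set, identify what each state tracks — s0: last symbol not g; s1: two trailing g's; s2: one trailing g.
Each missing δ(q, a) is the state matching the new tracked value after reading a.
δ(s0, h) = s0; δ(s2, h) = s0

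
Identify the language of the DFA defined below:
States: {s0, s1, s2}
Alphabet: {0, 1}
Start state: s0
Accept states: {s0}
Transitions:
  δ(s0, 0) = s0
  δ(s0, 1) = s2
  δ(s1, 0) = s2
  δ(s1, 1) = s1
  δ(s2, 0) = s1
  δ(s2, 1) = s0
Testing a few strings:
  '0' → accept
  '11' → accept
  '01' → reject
  '1011' → reject
State roles: s0=value ≡ 0 (mod 3); s1=value ≡ 2 (mod 3); s2=value ≡ 1 (mod 3)
All binary strings representing a multiple of 3 (read in base 2; leading zeros allowed and ε counts as 0)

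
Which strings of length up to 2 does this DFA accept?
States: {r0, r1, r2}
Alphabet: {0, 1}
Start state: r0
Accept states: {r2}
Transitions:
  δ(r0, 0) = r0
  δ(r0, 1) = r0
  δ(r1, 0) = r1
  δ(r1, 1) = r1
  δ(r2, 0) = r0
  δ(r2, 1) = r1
None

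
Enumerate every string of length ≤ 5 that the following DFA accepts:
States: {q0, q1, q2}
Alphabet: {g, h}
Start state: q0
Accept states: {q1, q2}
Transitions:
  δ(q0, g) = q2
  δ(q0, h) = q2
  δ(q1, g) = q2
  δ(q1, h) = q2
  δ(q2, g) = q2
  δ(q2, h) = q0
g, h, gg, hg, ggg, ghg, ghh, hgg, hhg, hhh, gggg, gghg, gghh, ghgg, ghhg, hggg, hghg, hghh, hhgg, hhhg, ggggg, ggghg, ggghh, gghgg, gghhg, ghggg, ghghg, ghghh, ghhgg, ghhhg, ghhhh, hgggg, hgghg, hgghh, hghgg, hghhg, hhggg, hhghg, hhghh, hhhgg, hhhhg, hhhhh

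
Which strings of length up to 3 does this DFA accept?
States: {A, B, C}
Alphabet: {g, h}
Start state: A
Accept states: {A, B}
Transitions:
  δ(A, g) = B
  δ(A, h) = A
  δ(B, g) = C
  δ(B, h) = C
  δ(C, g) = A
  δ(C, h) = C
ε, g, h, hg, hh, ggg, ghg, hhg, hhh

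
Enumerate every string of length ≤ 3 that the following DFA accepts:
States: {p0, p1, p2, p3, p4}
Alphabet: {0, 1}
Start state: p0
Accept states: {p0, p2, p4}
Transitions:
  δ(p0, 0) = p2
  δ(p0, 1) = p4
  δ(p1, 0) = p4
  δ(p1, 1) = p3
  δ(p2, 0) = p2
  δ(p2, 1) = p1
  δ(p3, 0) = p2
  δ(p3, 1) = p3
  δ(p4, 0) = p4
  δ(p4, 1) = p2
ε, 0, 1, 00, 10, 11, 000, 010, 100, 101, 110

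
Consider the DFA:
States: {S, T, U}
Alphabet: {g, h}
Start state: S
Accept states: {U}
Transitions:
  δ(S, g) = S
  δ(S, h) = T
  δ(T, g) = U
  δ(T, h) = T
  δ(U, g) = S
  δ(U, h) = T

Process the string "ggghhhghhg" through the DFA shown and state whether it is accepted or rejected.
Processing string "ggghhhghhg":
  S --g--> S
  S --g--> S
  S --g--> S
  S --h--> T
  T --h--> T
  T --h--> T
  T --g--> U
  U --h--> T
  T --h--> T
  T --g--> U
Final state: U
Accept states: {U}
Yes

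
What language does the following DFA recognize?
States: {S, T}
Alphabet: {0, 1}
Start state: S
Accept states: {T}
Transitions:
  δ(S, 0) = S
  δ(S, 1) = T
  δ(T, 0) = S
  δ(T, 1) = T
Testing a few strings:
  '011' → accept
  '1' → accept
  '00' → reject
  '11' → accept
State roles: S=last symbol not 1; T=last symbol is 1
All binary strings ending with 1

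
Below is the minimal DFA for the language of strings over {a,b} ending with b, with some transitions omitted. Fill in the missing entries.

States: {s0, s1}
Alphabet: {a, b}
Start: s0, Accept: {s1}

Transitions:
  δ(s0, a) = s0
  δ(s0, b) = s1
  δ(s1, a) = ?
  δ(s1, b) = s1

From the language and accept set, identify what each state tracks — s0: last symbol not b; s1: last symbol is b.
Each missing δ(q, a) is the state matching the new tracked value after reading a.
δ(s1, a) = s0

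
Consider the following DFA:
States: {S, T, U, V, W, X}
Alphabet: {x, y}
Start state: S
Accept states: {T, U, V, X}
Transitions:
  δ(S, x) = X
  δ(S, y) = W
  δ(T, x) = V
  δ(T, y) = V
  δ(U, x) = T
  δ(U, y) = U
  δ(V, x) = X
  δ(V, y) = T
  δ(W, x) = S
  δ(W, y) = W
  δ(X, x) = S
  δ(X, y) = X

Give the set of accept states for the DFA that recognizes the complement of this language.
Complement accept states = All states \ Original accept states
= {S, T, U, V, W, X} \ {T, U, V, X}
{S, W}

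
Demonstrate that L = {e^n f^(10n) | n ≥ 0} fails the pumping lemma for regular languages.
Assume L is regular with pumping length p. Idea: pumping the e-block breaks the 1:10 ratio.
Choose s = e^p f^(10p) (length 11p ≥ p). By the pumping lemma, s = xyz with |xy| ≤ p, |y| > 0, so y = e^k with k ≥ 1. Then xy²z = e^(p+k) f^(10p). For this to be in L we would need 10p = 10(p+k), i.e. 10k = 0, contradicting k ≥ 1. So xy²z ∉ L.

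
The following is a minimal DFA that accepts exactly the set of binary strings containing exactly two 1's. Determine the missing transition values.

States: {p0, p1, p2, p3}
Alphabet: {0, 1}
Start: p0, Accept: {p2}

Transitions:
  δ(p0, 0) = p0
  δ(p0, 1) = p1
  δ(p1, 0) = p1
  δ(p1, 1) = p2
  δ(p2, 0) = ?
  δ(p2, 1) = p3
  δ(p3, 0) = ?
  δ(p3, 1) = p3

From the language and accept set, identify what each state tracks — p0: zero 1's; p1: one 1; p2: two 1's; p3: ≥ three 1's (dead).
Each missing δ(q, a) is the state matching the new tracked value after reading a.
δ(p2, 0) = p2; δ(p3, 0) = p3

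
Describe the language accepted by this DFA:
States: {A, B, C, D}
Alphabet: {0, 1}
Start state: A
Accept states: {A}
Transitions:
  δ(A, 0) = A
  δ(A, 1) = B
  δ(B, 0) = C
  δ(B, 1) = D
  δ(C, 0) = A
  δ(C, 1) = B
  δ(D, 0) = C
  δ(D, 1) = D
Testing a few strings:
  '1' → reject
  '0' → accept
  '1100' → accept
  '110' → reject
State roles: A=value ≡ 0 (mod 4); B=value ≡ 1 (mod 4); C=value ≡ 2 (mod 4); D=value ≡ 3 (mod 4)
All binary strings representing a multiple of 4 (read in base 2; leading zeros allowed and ε counts as 0)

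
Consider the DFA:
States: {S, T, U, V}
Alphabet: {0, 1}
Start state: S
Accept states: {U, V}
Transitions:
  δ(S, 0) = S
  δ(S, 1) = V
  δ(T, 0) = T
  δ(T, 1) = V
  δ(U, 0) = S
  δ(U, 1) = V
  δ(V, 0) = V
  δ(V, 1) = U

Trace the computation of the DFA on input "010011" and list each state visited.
read '0': S → S
  read '1': S → V
  read '0': V → V
  read '0': V → V
  read '1': V → U
  read '1': U → V
S -> S -> V -> V -> V -> U -> V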